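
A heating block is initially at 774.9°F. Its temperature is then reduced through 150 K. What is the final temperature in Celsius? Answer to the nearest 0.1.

Initial temperature in Celsius: (774.9 - 32) × 5/9 = 412.7222°C.
The 150 K change is an interval; Kelvin and Celsius degrees are the same size, so ΔC = -150°C.
Final Celsius temperature: 412.7222 - 150.0000 = 262.7222°C.

262.7°C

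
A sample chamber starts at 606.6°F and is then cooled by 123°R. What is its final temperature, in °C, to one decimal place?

Initial temperature in Celsius: (606.6 - 32) × 5/9 = 319.2222°C.
The 123°R change is an interval, so only the factor 5/9 applies: -123 × 5/9 = -68.3333°C.
Final Celsius temperature: 319.2222 - 68.3333 = 250.8889°C.

250.9°C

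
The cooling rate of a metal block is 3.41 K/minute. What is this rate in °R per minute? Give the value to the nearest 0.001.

Since only a temperature interval is involved, the additive offset between the scales drops out.
A change of 1 K is a change of 1.8°R, so 3.41 × 1.8 = 6.138.

6.138 °R/minute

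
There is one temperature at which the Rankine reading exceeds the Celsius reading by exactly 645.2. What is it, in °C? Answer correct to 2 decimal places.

191.91°C

Let C be the Celsius reading. The Rankine reading is R = 1.8·C + 491.67.
Require R - C = 645.2: (0.8)·C + 491.67 = 645.2.
C = (645.2 - 491.67) / (0.8) = 191.91.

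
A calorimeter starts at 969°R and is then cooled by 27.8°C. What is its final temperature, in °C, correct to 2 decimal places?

Initial temperature in Celsius: (969 - 491.67) × 5/9 = 265.1833°C.
Final Celsius temperature: 265.1833 - 27.8000 = 237.3833°C.

237.38°C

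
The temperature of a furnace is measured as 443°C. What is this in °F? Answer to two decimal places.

829.40°F

In Fahrenheit: 443.0000 × 1.8 + 32 = 829.40°F.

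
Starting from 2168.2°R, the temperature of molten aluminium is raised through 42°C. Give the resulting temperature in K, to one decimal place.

Initial temperature in Celsius: (2168.2 - 491.67) × 5/9 = 931.4056°C.
Final Celsius temperature: 931.4056 + 42.0000 = 973.4056°C.
In kelvin: 973.4056 + 273.15 = 1246.6 K.

1246.6 K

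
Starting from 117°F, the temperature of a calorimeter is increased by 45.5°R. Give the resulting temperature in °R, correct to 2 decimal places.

Initial temperature in Celsius: (117 - 32) × 5/9 = 47.2222°C.
The 45.5°R change is an interval, so only the factor 5/9 applies: +45.5 × 5/9 = +25.2778°C.
Final Celsius temperature: 47.2222 + 25.2778 = 72.5000°C.
In Rankine: 72.5000 × 1.8 + 491.67 = 622.17°R.

622.17°R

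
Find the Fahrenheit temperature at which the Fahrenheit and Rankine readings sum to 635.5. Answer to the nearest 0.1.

87.9°F

Let F be the Fahrenheit reading. The Rankine reading is R = 1·F + 459.67.
Require F + R = 635.5: (2)·F + 459.67 = 635.5.
F = (635.5 - 459.67) / (2) = 87.9.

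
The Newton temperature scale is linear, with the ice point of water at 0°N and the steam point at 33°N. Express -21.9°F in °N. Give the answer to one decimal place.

-9.9°N

First in Celsius: (-21.9 - 32) × 5/9 = -29.9444°C.
Linearly onto the Newton scale: 0 + (-29.9444 / 100) × (33 - 0) = -9.9°N.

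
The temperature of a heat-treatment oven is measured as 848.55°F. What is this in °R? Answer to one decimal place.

1308.2°R

In Celsius: (848.55 - 32) × 5/9 = 453.6389°C.
In Rankine: 453.6389 × 1.8 + 491.67 = 1308.2°R.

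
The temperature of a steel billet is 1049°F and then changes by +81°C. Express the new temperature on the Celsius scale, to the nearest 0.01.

646.00°C

Initial temperature in Celsius: (1049 - 32) × 5/9 = 565.0000°C.
Final Celsius temperature: 565.0000 + 81.0000 = 646.0000°C.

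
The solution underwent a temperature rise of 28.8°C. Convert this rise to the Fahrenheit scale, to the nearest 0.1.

51.8°F

For a temperature interval the offset drops out; only the factor 1.8 applies.
28.8 × 1.8 = 51.8.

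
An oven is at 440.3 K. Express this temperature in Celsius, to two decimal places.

In Celsius: 440.3 - 273.15 = 167.1500°C.

167.15°C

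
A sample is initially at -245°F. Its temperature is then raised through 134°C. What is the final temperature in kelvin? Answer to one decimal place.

253.3 K

Initial temperature in Celsius: (-245 - 32) × 5/9 = -153.8889°C.
Final Celsius temperature: -153.8889 + 134.0000 = -19.8889°C.
In kelvin: -19.8889 + 273.15 = 253.3 K.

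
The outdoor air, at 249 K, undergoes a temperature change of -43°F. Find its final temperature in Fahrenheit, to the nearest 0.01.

Initial temperature in Celsius: 249 - 273.15 = -24.1500°C.
The 43°F change is an interval, so only the factor 5/9 applies: -43 × 5/9 = -23.8889°C.
Final Celsius temperature: -24.1500 - 23.8889 = -48.0389°C.
In Fahrenheit: -48.0389 × 1.8 + 32 = -54.47°F.

-54.47°F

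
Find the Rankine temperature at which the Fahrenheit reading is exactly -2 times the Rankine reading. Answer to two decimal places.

Let R be the Rankine reading. The Fahrenheit reading is F = 1·R - 459.67.
Require F = -2·R: 1·R - 459.67 = -2·R.
(3)·R = 459.67  ⇒  R = 153.22.

153.22°R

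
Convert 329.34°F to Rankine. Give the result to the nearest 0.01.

789.01°R

In Celsius: (329.34 - 32) × 5/9 = 165.1889°C.
In Rankine: 165.1889 × 1.8 + 491.67 = 789.01°R.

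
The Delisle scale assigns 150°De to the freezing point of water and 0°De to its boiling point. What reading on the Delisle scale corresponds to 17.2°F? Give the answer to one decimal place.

First in Celsius: (17.2 - 32) × 5/9 = -8.2222°C.
Linearly onto the Delisle scale: 150 + (-8.2222 / 100) × (0 - 150) = 162.3°De.

162.3°De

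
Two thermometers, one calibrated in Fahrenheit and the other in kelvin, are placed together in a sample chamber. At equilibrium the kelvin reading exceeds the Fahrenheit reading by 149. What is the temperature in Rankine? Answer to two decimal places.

Let x be the Fahrenheit reading; then the kelvin reading is 5/9·x + 255.372.
(5/9·x + 255.372) - x = 149  ⇒  (-4/9)·x = -106.372  ⇒  x = 239.3375°F.
In Celsius: (239.3375 - 32) × 5/9 = 115.1875°C.
In Rankine: 115.1875 × 1.8 + 491.67 = 699.01°R.

699.01°R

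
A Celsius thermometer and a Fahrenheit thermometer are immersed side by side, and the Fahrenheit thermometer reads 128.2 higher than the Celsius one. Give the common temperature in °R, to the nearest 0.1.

708.1°R

Let x be the Celsius reading; then the Fahrenheit reading is 1.8·x + 32.
(1.8·x + 32) - x = 128.2  ⇒  (0.8)·x = 96.2  ⇒  x = 120.2500°C.
In Rankine: 120.2500 × 1.8 + 491.67 = 708.1°R.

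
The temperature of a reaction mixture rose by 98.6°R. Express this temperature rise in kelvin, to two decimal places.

Only the scale ratio 5/9 matters for a change in temperature.
98.6 × 5/9 = 54.78.

54.78 K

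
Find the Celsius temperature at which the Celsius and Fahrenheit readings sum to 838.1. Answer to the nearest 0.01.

287.89°C

Let C be the Celsius reading. The Fahrenheit reading is F = 1.8·C + 32.
Require C + F = 838.1: (2.8)·C + 32 = 838.1.
C = (838.1 - 32) / (2.8) = 287.89.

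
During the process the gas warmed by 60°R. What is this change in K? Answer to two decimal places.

Only the scale ratio 5/9 matters for a change in temperature.
60 × 5/9 = 33.33.

33.33 K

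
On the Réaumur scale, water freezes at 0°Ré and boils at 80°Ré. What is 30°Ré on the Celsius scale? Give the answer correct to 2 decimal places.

Linear interpolation between the fixed points: C = (30 - 0) × 100 / (80 - 0) = 37.5000°C.

37.50°C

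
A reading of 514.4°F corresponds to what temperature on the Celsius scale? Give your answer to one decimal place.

In Celsius: (514.4 - 32) × 5/9 = 268.0000°C.

268.0°C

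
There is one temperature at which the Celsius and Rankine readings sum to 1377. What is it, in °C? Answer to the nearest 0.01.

316.19°C

Let C be the Celsius reading. The Rankine reading is R = 1.8·C + 491.67.
Require C + R = 1377: (2.8)·C + 491.67 = 1377.
C = (1377 - 491.67) / (2.8) = 316.19.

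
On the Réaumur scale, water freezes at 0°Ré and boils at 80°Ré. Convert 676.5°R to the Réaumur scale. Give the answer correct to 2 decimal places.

82.15°Ré

First in Celsius: (676.5 - 491.67) × 5/9 = 102.6833°C.
Linearly onto the Réaumur scale: 0 + (102.6833 / 100) × (80 - 0) = 82.15°Ré.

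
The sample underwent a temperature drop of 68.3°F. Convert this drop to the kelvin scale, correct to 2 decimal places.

For a temperature interval the offset drops out; only the factor 5/9 applies.
68.3 × 5/9 = 37.94.

37.94 K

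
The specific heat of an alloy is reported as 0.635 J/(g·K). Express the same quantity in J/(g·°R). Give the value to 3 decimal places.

0.353 J/(g·°R)

The quantity depends on a temperature interval, so only the ratio of degree sizes applies; the offset between the scales is irrelevant.
A change of 1°R is a change of 5/9 K, so per °R the value is 0.635 × 5/9 = 0.353.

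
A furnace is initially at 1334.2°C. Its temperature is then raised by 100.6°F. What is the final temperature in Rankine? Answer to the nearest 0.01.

2993.83°R

The 100.6°F change is an interval, so only the factor 5/9 applies: +100.6 × 5/9 = +55.8889°C.
Final Celsius temperature: 1334.2000 + 55.8889 = 1390.0889°C.
In Rankine: 1390.0889 × 1.8 + 491.67 = 2993.83°R.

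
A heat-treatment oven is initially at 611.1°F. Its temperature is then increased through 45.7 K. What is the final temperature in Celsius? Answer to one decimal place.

Initial temperature in Celsius: (611.1 - 32) × 5/9 = 321.7222°C.
The 45.7 K change is an interval; Kelvin and Celsius degrees are the same size, so ΔC = +45.7°C.
Final Celsius temperature: 321.7222 + 45.7000 = 367.4222°C.

367.4°C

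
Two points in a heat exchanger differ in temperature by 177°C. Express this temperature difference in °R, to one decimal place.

For a temperature interval the offset drops out; only the factor 1.8 applies.
177 × 1.8 = 318.6.

318.6°R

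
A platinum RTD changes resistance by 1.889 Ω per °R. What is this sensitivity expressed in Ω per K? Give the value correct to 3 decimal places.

Since only a temperature interval is involved, the additive offset between the scales drops out.
A change of 1 K is a change of 1.8°R, so per K the value is 1.889 × 1.8 = 3.400.

3.400 Ω per K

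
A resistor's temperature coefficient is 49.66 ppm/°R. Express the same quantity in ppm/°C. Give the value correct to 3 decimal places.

89.388 ppm/°C

Since only a temperature interval is involved, the additive offset between the scales drops out.
A change of 1°C is a change of 1.8°R, so per °C the value is 49.66 × 1.8 = 89.388.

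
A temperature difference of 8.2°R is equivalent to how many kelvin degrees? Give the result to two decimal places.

4.56 K

For a temperature interval the offset drops out; only the factor 5/9 applies.
8.2 × 5/9 = 4.56.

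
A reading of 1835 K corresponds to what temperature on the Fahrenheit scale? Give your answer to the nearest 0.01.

2843.33°F

In Celsius: 1835 - 273.15 = 1561.8500°C.
In Fahrenheit: 1561.8500 × 1.8 + 32 = 2843.33°F.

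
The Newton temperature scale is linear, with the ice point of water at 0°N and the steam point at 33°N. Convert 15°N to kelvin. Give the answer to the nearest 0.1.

318.6 K

Linear interpolation between the fixed points: C = (15 - 0) × 100 / (33 - 0) = 45.4545°C.
Then 45.4545 + 273.15 = 318.6 K.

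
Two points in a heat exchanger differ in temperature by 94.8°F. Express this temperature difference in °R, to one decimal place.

94.8°R

Fahrenheit and Rankine degrees are the same size, so the interval is unchanged: 94.8.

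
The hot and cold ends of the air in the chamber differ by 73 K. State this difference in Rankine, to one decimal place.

131.4°R

An interval of 1 K corresponds to 1.8°R.
73 × 1.8 = 131.4.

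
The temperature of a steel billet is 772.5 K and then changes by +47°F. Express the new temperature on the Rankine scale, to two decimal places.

Initial temperature in Celsius: 772.5 - 273.15 = 499.3500°C.
The 47°F change is an interval, so only the factor 5/9 applies: +47 × 5/9 = +26.1111°C.
Final Celsius temperature: 499.3500 + 26.1111 = 525.4611°C.
In Rankine: 525.4611 × 1.8 + 491.67 = 1437.50°R.

1437.50°R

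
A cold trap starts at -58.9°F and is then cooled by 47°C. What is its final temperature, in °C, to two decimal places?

Initial temperature in Celsius: (-58.9 - 32) × 5/9 = -50.5000°C.
Final Celsius temperature: -50.5000 - 47.0000 = -97.5000°C.

-97.50°C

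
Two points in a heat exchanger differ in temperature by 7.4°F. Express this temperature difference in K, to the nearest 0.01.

4.11 K

Only the scale ratio 5/9 matters for a change in temperature.
7.4 × 5/9 = 4.11.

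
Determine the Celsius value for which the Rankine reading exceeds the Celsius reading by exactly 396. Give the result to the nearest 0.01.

Let C be the Celsius reading. The Rankine reading is R = 1.8·C + 491.67.
Require R - C = 396: (0.8)·C + 491.67 = 396.
C = (396 - 491.67) / (0.8) = -119.59.

-119.59°C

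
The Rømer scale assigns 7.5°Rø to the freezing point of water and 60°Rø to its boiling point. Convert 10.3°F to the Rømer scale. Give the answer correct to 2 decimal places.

1.17°Rø

First in Celsius: (10.3 - 32) × 5/9 = -12.0556°C.
Linearly onto the Rømer scale: 7.5 + (-12.0556 / 100) × (60 - 7.5) = 1.17°Rø.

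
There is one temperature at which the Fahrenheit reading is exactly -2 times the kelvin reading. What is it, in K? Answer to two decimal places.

Let K be the kelvin reading. The Fahrenheit reading is F = 1.8·K - 459.67.
Require F = -2·K: 1.8·K - 459.67 = -2·K.
(3.8)·K = 459.67  ⇒  K = 120.97.

120.97 K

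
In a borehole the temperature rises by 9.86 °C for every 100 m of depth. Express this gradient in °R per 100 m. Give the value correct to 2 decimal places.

The quantity depends on a temperature interval, so only the ratio of degree sizes applies; the offset between the scales is irrelevant.
A change of 1°C is a change of 1.8°R, so 9.86 × 1.8 = 17.75.

17.75 °R/100 m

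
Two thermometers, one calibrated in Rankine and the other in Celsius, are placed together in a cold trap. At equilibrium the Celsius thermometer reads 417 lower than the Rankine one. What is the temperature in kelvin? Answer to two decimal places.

Let x be the Rankine reading; then the Celsius reading is 5/9·x - 273.15.
(5/9·x - 273.15) - x = -417  ⇒  (-4/9)·x = -143.85  ⇒  x = 323.6625°R.
In Celsius: (323.6625 - 491.67) × 5/9 = -93.3375°C.
In kelvin: -93.3375 + 273.15 = 179.81 K.

179.81 K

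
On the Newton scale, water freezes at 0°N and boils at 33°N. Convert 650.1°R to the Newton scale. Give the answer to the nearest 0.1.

First in Celsius: (650.1 - 491.67) × 5/9 = 88.0167°C.
Linearly onto the Newton scale: 0 + (88.0167 / 100) × (33 - 0) = 29.0°N.

29.0°N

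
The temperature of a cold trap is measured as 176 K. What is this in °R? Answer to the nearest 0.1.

In Celsius: 176 - 273.15 = -97.1500°C.
In Rankine: -97.1500 × 1.8 + 491.67 = 316.8°R.

316.8°R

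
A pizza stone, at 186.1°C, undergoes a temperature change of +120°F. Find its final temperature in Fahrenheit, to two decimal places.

486.98°F

The 120°F change is an interval, so only the factor 5/9 applies: +120 × 5/9 = +66.6667°C.
Final Celsius temperature: 186.1000 + 66.6667 = 252.7667°C.
In Fahrenheit: 252.7667 × 1.8 + 32 = 486.98°F.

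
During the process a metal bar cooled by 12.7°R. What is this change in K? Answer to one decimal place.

An interval of 1°R corresponds to 5/9 K.
12.7 × 5/9 = 7.1.

7.1 K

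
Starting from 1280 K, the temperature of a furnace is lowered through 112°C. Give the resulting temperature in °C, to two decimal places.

894.85°C

Initial temperature in Celsius: 1280 - 273.15 = 1006.8500°C.
Final Celsius temperature: 1006.8500 - 112.0000 = 894.8500°C.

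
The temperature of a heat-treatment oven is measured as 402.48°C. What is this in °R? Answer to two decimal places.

In Rankine: 402.4800 × 1.8 + 491.67 = 1216.13°R.

1216.13°R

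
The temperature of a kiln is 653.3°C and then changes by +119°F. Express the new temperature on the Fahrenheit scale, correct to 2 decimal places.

The 119°F change is an interval, so only the factor 5/9 applies: +119 × 5/9 = +66.1111°C.
Final Celsius temperature: 653.3000 + 66.1111 = 719.4111°C.
In Fahrenheit: 719.4111 × 1.8 + 32 = 1326.94°F.

1326.94°F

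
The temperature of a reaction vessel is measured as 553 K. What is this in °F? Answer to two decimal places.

535.73°F

In Celsius: 553 - 273.15 = 279.8500°C.
In Fahrenheit: 279.8500 × 1.8 + 32 = 535.73°F.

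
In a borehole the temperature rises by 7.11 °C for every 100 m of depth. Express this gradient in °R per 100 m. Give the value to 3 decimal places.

The quantity depends on a temperature interval, so only the ratio of degree sizes applies; the offset between the scales is irrelevant.
A change of 1°C is a change of 1.8°R, so 7.11 × 1.8 = 12.798.

12.798 °R/100 m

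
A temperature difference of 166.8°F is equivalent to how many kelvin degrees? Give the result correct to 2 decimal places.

Only the scale ratio 5/9 matters for a change in temperature.
166.8 × 5/9 = 92.67.

92.67 K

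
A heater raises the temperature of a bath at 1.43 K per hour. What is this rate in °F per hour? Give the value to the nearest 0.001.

2.574 °F/hour

Since only a temperature interval is involved, the additive offset between the scales drops out.
A change of 1 K is a change of 1.8°F, so 1.43 × 1.8 = 2.574.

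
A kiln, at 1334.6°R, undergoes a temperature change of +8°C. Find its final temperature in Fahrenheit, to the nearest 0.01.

889.33°F

Initial temperature in Celsius: (1334.6 - 491.67) × 5/9 = 468.2944°C.
Final Celsius temperature: 468.2944 + 8.0000 = 476.2944°C.
In Fahrenheit: 476.2944 × 1.8 + 32 = 889.33°F.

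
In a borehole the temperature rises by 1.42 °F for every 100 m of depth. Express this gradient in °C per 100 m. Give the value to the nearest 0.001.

0.789 °C/100 m

Since only a temperature interval is involved, the additive offset between the scales drops out.
A change of 1°F is a change of 5/9°C, so 1.42 × 5/9 = 0.789.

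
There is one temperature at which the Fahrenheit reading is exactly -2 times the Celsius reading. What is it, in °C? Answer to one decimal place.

-8.4°C

Let C be the Celsius reading. The Fahrenheit reading is F = 1.8·C + 32.
Require F = -2·C: 1.8·C + 32 = -2·C.
(3.8)·C = -32  ⇒  C = -8.4.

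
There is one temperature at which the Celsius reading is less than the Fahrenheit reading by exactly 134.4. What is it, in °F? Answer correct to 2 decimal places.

Let F be the Fahrenheit reading. The Celsius reading is C = 5/9·F - 17.7778.
Require C - F = -134.4: (-4/9)·F - 17.7778 = -134.4.
F = (-134.4 + 17.7778) / (-4/9) = 262.40.

262.40°F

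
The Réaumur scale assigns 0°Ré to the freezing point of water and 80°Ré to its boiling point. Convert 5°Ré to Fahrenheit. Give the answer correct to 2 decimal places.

43.25°F

Linear interpolation between the fixed points: C = (5 - 0) × 100 / (80 - 0) = 6.2500°C.
Then 6.2500 × 1.8 + 32 = 43.25°F.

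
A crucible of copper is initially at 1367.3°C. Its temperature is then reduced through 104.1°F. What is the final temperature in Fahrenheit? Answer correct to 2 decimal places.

2389.04°F

The 104.1°F change is an interval, so only the factor 5/9 applies: -104.1 × 5/9 = -57.8333°C.
Final Celsius temperature: 1367.3000 - 57.8333 = 1309.4667°C.
In Fahrenheit: 1309.4667 × 1.8 + 32 = 2389.04°F.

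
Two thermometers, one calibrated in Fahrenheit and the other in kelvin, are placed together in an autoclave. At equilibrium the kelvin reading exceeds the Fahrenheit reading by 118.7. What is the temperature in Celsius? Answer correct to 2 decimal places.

153.06°C

Let x be the Fahrenheit reading; then the kelvin reading is 5/9·x + 255.372.
(5/9·x + 255.372) - x = 118.7  ⇒  (-4/9)·x = -136.672  ⇒  x = 307.5125°F.
In Celsius: (307.5125 - 32) × 5/9 = 153.06°C.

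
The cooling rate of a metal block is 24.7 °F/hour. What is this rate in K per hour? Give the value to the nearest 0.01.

Since only a temperature interval is involved, the additive offset between the scales drops out.
A change of 1°F is a change of 5/9 K, so 24.7 × 5/9 = 13.72.

13.72 K/hour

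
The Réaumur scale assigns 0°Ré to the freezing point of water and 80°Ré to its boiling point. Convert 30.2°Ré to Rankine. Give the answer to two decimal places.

559.62°R

Linear interpolation between the fixed points: C = (30.2 - 0) × 100 / (80 - 0) = 37.7500°C.
Then 37.7500 × 1.8 + 491.67 = 559.62°R.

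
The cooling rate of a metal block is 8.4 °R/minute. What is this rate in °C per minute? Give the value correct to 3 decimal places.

4.667 °C/minute

The quantity depends on a temperature interval, so only the ratio of degree sizes applies; the offset between the scales is irrelevant.
A change of 1°R is a change of 5/9°C, so 8.4 × 5/9 = 4.667.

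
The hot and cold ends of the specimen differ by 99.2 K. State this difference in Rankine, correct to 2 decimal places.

For a temperature interval the offset drops out; only the factor 1.8 applies.
99.2 × 1.8 = 178.56.

178.56°R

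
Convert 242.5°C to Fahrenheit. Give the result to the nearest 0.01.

In Fahrenheit: 242.5000 × 1.8 + 32 = 468.50°F.

468.50°F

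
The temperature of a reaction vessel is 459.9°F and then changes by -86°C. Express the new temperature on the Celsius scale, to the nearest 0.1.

151.7°C

Initial temperature in Celsius: (459.9 - 32) × 5/9 = 237.7222°C.
Final Celsius temperature: 237.7222 - 86.0000 = 151.7222°C.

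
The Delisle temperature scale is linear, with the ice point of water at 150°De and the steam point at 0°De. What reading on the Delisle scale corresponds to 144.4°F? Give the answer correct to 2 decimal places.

56.33°De

First in Celsius: (144.4 - 32) × 5/9 = 62.4444°C.
Linearly onto the Delisle scale: 150 + (62.4444 / 100) × (0 - 150) = 56.33°De.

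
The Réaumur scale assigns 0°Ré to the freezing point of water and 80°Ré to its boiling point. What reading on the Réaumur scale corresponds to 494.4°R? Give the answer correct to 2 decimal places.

First in Celsius: (494.4 - 491.67) × 5/9 = 1.5167°C.
Linearly onto the Réaumur scale: 0 + (1.5167 / 100) × (80 - 0) = 1.21°Ré.

1.21°Ré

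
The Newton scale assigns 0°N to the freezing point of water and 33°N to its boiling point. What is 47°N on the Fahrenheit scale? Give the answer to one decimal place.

288.4°F

Linear interpolation between the fixed points: C = (47 - 0) × 100 / (33 - 0) = 142.4242°C.
Then 142.4242 × 1.8 + 32 = 288.4°F.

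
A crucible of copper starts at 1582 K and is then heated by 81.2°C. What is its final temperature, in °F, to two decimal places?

2534.09°F

Initial temperature in Celsius: 1582 - 273.15 = 1308.8500°C.
Final Celsius temperature: 1308.8500 + 81.2000 = 1390.0500°C.
In Fahrenheit: 1390.0500 × 1.8 + 32 = 2534.09°F.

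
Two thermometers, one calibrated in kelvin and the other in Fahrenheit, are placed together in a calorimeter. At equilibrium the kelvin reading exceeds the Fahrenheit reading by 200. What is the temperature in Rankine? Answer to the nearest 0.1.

584.3°R

Let x be the kelvin reading; then the Fahrenheit reading is 1.8·x - 459.67.
(1.8·x - 459.67) - x = -200  ⇒  (0.8)·x = 259.67  ⇒  x = 324.5875 K.
In Celsius: 324.5875 - 273.15 = 51.4375°C.
In Rankine: 51.4375 × 1.8 + 491.67 = 584.3°R.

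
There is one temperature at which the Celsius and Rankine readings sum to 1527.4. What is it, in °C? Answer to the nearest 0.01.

Let C be the Celsius reading. The Rankine reading is R = 1.8·C + 491.67.
Require C + R = 1527.4: (2.8)·C + 491.67 = 1527.4.
C = (1527.4 - 491.67) / (2.8) = 369.90.

369.90°C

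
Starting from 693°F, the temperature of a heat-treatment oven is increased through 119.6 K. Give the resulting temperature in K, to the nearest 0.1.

760.0 K

Initial temperature in Celsius: (693 - 32) × 5/9 = 367.2222°C.
The 119.6 K change is an interval; Kelvin and Celsius degrees are the same size, so ΔC = +119.6°C.
Final Celsius temperature: 367.2222 + 119.6000 = 486.8222°C.
In kelvin: 486.8222 + 273.15 = 760.0 K.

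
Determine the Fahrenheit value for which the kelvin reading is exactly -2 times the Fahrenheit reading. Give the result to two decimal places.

Let F be the Fahrenheit reading. The kelvin reading is K = 5/9·F + 255.372.
Require K = -2·F: 5/9·F + 255.372 = -2·F.
(23/9)·F = -255.372  ⇒  F = -99.93.

-99.93°F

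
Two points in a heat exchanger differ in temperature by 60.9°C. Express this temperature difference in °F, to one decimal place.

An interval of 1°C corresponds to 1.8°F.
60.9 × 1.8 = 109.6.

109.6°F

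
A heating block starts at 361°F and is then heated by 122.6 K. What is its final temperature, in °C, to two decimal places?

305.38°C

Initial temperature in Celsius: (361 - 32) × 5/9 = 182.7778°C.
The 122.6 K change is an interval; Kelvin and Celsius degrees are the same size, so ΔC = +122.6°C.
Final Celsius temperature: 182.7778 + 122.6000 = 305.3778°C.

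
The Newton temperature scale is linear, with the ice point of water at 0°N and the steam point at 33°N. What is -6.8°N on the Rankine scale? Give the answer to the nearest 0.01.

454.58°R

Linear interpolation between the fixed points: C = (-6.8 - 0) × 100 / (33 - 0) = -20.6061°C.
Then -20.6061 × 1.8 + 491.67 = 454.58°R.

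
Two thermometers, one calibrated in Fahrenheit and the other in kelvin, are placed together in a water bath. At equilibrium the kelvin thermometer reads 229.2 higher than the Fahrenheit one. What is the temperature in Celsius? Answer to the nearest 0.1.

14.9°C

Let x be the Fahrenheit reading; then the kelvin reading is 5/9·x + 255.372.
(5/9·x + 255.372) - x = 229.2  ⇒  (-4/9)·x = -26.1722  ⇒  x = 58.8875°F.
In Celsius: (58.8875 - 32) × 5/9 = 14.9°C.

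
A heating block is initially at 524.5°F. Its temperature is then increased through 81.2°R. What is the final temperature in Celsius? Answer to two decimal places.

318.72°C

Initial temperature in Celsius: (524.5 - 32) × 5/9 = 273.6111°C.
The 81.2°R change is an interval, so only the factor 5/9 applies: +81.2 × 5/9 = +45.1111°C.
Final Celsius temperature: 273.6111 + 45.1111 = 318.7222°C.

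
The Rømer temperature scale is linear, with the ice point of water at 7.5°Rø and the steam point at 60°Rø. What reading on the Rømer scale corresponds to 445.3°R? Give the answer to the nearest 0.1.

First in Celsius: (445.3 - 491.67) × 5/9 = -25.7611°C.
Linearly onto the Rømer scale: 7.5 + (-25.7611 / 100) × (60 - 7.5) = -6.0°Rø.

-6.0°Rø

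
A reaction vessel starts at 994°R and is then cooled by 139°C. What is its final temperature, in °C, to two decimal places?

Initial temperature in Celsius: (994 - 491.67) × 5/9 = 279.0722°C.
Final Celsius temperature: 279.0722 - 139.0000 = 140.0722°C.

140.07°C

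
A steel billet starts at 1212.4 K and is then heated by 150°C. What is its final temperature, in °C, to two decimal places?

1089.25°C

Initial temperature in Celsius: 1212.4 - 273.15 = 939.2500°C.
Final Celsius temperature: 939.2500 + 150.0000 = 1089.2500°C.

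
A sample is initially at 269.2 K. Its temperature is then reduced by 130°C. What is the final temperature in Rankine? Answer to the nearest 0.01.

Initial temperature in Celsius: 269.2 - 273.15 = -3.9500°C.
Final Celsius temperature: -3.9500 - 130.0000 = -133.9500°C.
In Rankine: -133.9500 × 1.8 + 491.67 = 250.56°R.

250.56°R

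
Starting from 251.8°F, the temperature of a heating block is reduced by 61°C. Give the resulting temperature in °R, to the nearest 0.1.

601.7°R

Initial temperature in Celsius: (251.8 - 32) × 5/9 = 122.1111°C.
Final Celsius temperature: 122.1111 - 61.0000 = 61.1111°C.
In Rankine: 61.1111 × 1.8 + 491.67 = 601.7°R.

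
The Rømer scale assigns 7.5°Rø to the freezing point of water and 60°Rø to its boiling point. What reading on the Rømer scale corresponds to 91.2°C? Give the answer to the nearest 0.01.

55.38°Rø

Linearly onto the Rømer scale: 7.5 + (91.2000 / 100) × (60 - 7.5) = 55.38°Rø.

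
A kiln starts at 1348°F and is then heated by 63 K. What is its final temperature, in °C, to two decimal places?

794.11°C

Initial temperature in Celsius: (1348 - 32) × 5/9 = 731.1111°C.
The 63 K change is an interval; Kelvin and Celsius degrees are the same size, so ΔC = +63°C.
Final Celsius temperature: 731.1111 + 63.0000 = 794.1111°C.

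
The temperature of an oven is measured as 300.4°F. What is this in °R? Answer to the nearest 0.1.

In Celsius: (300.4 - 32) × 5/9 = 149.1111°C.
In Rankine: 149.1111 × 1.8 + 491.67 = 760.1°R.

760.1°R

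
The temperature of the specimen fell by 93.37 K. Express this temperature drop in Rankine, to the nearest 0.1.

Only the scale ratio 1.8 matters for a change in temperature.
93.37 × 1.8 = 168.1.

168.1°R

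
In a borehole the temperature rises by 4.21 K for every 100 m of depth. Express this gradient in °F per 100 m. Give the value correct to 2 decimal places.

The quantity depends on a temperature interval, so only the ratio of degree sizes applies; the offset between the scales is irrelevant.
A change of 1 K is a change of 1.8°F, so 4.21 × 1.8 = 7.58.

7.58 °F/100 m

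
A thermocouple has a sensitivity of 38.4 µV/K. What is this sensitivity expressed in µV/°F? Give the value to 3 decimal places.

21.333 µV/°F

The quantity depends on a temperature interval, so only the ratio of degree sizes applies; the offset between the scales is irrelevant.
A change of 1°F is a change of 5/9 K, so per °F the value is 38.4 × 5/9 = 21.333.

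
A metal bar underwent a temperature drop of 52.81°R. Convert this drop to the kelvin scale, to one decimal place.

29.3 K

For a temperature interval the offset drops out; only the factor 5/9 applies.
52.81 × 5/9 = 29.3.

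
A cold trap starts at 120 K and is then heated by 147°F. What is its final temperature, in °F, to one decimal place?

-96.7°F

Initial temperature in Celsius: 120 - 273.15 = -153.1500°C.
The 147°F change is an interval, so only the factor 5/9 applies: +147 × 5/9 = +81.6667°C.
Final Celsius temperature: -153.1500 + 81.6667 = -71.4833°C.
In Fahrenheit: -71.4833 × 1.8 + 32 = -96.7°F.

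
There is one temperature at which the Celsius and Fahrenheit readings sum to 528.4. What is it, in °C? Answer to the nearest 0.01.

177.29°C

Let C be the Celsius reading. The Fahrenheit reading is F = 1.8·C + 32.
Require C + F = 528.4: (2.8)·C + 32 = 528.4.
C = (528.4 - 32) / (2.8) = 177.29.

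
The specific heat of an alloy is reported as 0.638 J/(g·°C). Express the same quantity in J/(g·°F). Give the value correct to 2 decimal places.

0.35 J/(g·°F)

The quantity depends on a temperature interval, so only the ratio of degree sizes applies; the offset between the scales is irrelevant.
A change of 1°F is a change of 5/9°C, so per °F the value is 0.638 × 5/9 = 0.35.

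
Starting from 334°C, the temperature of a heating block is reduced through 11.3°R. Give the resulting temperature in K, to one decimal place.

The 11.3°R change is an interval, so only the factor 5/9 applies: -11.3 × 5/9 = -6.2778°C.
Final Celsius temperature: 334.0000 - 6.2778 = 327.7222°C.
In kelvin: 327.7222 + 273.15 = 600.9 K.

600.9 K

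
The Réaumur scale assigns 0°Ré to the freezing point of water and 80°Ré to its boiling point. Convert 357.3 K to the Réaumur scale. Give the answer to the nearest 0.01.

67.32°Ré

First in Celsius: 357.3 - 273.15 = 84.1500°C.
Linearly onto the Réaumur scale: 0 + (84.1500 / 100) × (80 - 0) = 67.32°Ré.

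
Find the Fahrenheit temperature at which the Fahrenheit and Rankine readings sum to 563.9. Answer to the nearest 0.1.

52.1°F

Let F be the Fahrenheit reading. The Rankine reading is R = 1·F + 459.67.
Require F + R = 563.9: (2)·F + 459.67 = 563.9.
F = (563.9 - 459.67) / (2) = 52.1.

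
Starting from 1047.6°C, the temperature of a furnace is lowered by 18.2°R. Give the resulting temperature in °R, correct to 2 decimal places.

The 18.2°R change is an interval, so only the factor 5/9 applies: -18.2 × 5/9 = -10.1111°C.
Final Celsius temperature: 1047.6000 - 10.1111 = 1037.4889°C.
In Rankine: 1037.4889 × 1.8 + 491.67 = 2359.15°R.

2359.15°R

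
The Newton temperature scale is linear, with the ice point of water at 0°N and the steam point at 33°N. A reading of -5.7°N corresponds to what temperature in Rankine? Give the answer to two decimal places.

Linear interpolation between the fixed points: C = (-5.7 - 0) × 100 / (33 - 0) = -17.2727°C.
Then -17.2727 × 1.8 + 491.67 = 460.58°R.

460.58°R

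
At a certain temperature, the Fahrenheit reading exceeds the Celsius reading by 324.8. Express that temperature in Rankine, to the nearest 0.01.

1150.47°R

Let x be the Celsius reading; then the Fahrenheit reading is 1.8·x + 32.
(1.8·x + 32) - x = 324.8  ⇒  (0.8)·x = 292.8  ⇒  x = 366.0000°C.
In Rankine: 366.0000 × 1.8 + 491.67 = 1150.47°R.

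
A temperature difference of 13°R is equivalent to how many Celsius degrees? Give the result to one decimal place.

An interval of 1°R corresponds to 5/9°C.
13 × 5/9 = 7.2.

7.2°C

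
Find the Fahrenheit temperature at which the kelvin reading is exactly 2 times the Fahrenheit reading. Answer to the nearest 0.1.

Let F be the Fahrenheit reading. The kelvin reading is K = 5/9·F + 255.372.
Require K = 2·F: 5/9·F + 255.372 = 2·F.
(-13/9)·F = -255.372  ⇒  F = 176.8.

176.8°F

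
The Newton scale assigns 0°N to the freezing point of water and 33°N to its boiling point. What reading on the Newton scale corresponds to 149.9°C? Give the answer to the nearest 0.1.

Linearly onto the Newton scale: 0 + (149.9000 / 100) × (33 - 0) = 49.5°N.

49.5°N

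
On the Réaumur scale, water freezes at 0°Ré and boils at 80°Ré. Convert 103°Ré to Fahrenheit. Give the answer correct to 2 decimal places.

263.75°F

Linear interpolation between the fixed points: C = (103 - 0) × 100 / (80 - 0) = 128.7500°C.
Then 128.7500 × 1.8 + 32 = 263.75°F.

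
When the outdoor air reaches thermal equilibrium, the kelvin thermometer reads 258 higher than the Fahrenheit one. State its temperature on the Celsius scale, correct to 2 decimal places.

-21.06°C

Let x be the Fahrenheit reading; then the kelvin reading is 5/9·x + 255.372.
(5/9·x + 255.372) - x = 258  ⇒  (-4/9)·x = 2.62778  ⇒  x = -5.9125°F.
In Celsius: (-5.9125 - 32) × 5/9 = -21.06°C.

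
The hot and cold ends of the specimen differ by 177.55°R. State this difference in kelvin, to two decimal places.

98.64 K

Only the scale ratio 5/9 matters for a change in temperature.
177.55 × 5/9 = 98.64.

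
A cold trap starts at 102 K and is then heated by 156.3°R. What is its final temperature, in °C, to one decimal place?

-84.3°C

Initial temperature in Celsius: 102 - 273.15 = -171.1500°C.
The 156.3°R change is an interval, so only the factor 5/9 applies: +156.3 × 5/9 = +86.8333°C.
Final Celsius temperature: -171.1500 + 86.8333 = -84.3167°C.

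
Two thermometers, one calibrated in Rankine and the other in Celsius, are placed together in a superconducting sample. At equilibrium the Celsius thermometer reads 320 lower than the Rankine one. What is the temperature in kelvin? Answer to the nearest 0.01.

Let x be the Rankine reading; then the Celsius reading is 5/9·x - 273.15.
(5/9·x - 273.15) - x = -320  ⇒  (-4/9)·x = -46.85  ⇒  x = 105.4125°R.
In Celsius: (105.4125 - 491.67) × 5/9 = -214.5875°C.
In kelvin: -214.5875 + 273.15 = 58.56 K.

58.56 K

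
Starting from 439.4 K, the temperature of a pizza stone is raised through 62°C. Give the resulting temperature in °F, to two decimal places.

Initial temperature in Celsius: 439.4 - 273.15 = 166.2500°C.
Final Celsius temperature: 166.2500 + 62.0000 = 228.2500°C.
In Fahrenheit: 228.2500 × 1.8 + 32 = 442.85°F.

442.85°F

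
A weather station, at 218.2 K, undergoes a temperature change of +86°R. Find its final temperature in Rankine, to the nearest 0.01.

478.76°R

Initial temperature in Celsius: 218.2 - 273.15 = -54.9500°C.
The 86°R change is an interval, so only the factor 5/9 applies: +86 × 5/9 = +47.7778°C.
Final Celsius temperature: -54.9500 + 47.7778 = -7.1722°C.
In Rankine: -7.1722 × 1.8 + 491.67 = 478.76°R.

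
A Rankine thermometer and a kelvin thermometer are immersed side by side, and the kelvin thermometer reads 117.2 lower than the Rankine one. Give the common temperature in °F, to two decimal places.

Let x be the Rankine reading; then the kelvin reading is 5/9·x.
(5/9·x) - x = -117.2  ⇒  (-4/9)·x = -117.2  ⇒  x = 263.7000°R.
In Celsius: (263.7 - 491.67) × 5/9 = -126.6500°C.
In Fahrenheit: -126.6500 × 1.8 + 32 = -195.97°F.

-195.97°F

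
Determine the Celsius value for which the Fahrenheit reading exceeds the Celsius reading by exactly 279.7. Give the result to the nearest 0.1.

Let C be the Celsius reading. The Fahrenheit reading is F = 1.8·C + 32.
Require F - C = 279.7: (0.8)·C + 32 = 279.7.
C = (279.7 - 32) / (0.8) = 309.6.

309.6°C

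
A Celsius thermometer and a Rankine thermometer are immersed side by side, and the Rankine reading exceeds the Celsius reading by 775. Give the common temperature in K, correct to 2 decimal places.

Let x be the Celsius reading; then the Rankine reading is 1.8·x + 491.67.
(1.8·x + 491.67) - x = 775  ⇒  (0.8)·x = 283.33  ⇒  x = 354.1625°C.
In kelvin: 354.1625 + 273.15 = 627.31 K.

627.31 K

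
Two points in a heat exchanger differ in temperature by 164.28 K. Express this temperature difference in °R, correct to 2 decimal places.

295.70°R

For a temperature interval the offset drops out; only the factor 1.8 applies.
164.28 × 1.8 = 295.70.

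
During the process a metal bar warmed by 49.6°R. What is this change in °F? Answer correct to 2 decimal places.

Rankine and Fahrenheit degrees are the same size, so the interval is unchanged: 49.60.

49.60°F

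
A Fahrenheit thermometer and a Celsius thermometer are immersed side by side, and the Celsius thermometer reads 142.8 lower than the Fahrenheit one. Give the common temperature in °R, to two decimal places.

Let x be the Fahrenheit reading; then the Celsius reading is 5/9·x - 17.7778.
(5/9·x - 17.7778) - x = -142.8  ⇒  (-4/9)·x = -125.022  ⇒  x = 281.3000°F.
In Celsius: (281.3 - 32) × 5/9 = 138.5000°C.
In Rankine: 138.5000 × 1.8 + 491.67 = 740.97°R.

740.97°R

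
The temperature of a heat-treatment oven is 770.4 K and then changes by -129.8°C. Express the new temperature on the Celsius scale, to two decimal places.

367.45°C

Initial temperature in Celsius: 770.4 - 273.15 = 497.2500°C.
Final Celsius temperature: 497.2500 - 129.8000 = 367.4500°C.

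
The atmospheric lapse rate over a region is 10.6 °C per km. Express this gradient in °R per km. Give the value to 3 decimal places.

19.080 °R/km

Since only a temperature interval is involved, the additive offset between the scales drops out.
A change of 1°C is a change of 1.8°R, so 10.6 × 1.8 = 19.080.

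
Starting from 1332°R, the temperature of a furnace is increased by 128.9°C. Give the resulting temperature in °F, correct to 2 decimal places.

Initial temperature in Celsius: (1332 - 491.67) × 5/9 = 466.8500°C.
Final Celsius temperature: 466.8500 + 128.9000 = 595.7500°C.
In Fahrenheit: 595.7500 × 1.8 + 32 = 1104.35°F.

1104.35°F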